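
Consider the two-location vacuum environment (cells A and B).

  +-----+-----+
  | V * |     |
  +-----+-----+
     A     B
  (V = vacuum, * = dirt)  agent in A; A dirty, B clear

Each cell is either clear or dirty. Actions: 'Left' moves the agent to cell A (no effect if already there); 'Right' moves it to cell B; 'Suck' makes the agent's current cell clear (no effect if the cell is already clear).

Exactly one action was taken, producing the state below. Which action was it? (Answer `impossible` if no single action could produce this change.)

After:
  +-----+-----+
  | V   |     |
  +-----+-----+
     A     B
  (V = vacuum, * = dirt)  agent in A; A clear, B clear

try  Left: (A; A:dirty, B:clear)
try Right: (B; A:dirty, B:clear)
try  Suck: (A; A:clear, B:clear)  ← match

Suck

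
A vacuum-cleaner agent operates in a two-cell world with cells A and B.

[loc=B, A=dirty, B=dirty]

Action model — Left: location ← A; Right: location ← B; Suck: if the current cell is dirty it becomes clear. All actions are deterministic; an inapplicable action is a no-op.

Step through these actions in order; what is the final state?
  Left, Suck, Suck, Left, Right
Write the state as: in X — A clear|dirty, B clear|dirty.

[1] after Left: in A — A dirty, B dirty
[2] after Suck: in A — A clear, B dirty
[3] after Suck: in A — A clear, B dirty
[4] after Left: in A — A clear, B dirty
[5] after Right: in B — A clear, B dirty

in B — A clear, B dirty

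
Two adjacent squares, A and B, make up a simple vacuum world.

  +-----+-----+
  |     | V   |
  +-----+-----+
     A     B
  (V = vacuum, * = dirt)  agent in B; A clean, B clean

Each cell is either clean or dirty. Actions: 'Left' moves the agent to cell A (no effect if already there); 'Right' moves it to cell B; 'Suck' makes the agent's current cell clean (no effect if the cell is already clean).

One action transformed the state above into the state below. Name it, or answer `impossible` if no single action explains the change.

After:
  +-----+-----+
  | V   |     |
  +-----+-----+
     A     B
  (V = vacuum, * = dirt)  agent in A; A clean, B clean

Left

try  Left: loc=A A=clean B=clean  ← match
try Right: loc=B A=clean B=clean
try  Suck: loc=B A=clean B=clean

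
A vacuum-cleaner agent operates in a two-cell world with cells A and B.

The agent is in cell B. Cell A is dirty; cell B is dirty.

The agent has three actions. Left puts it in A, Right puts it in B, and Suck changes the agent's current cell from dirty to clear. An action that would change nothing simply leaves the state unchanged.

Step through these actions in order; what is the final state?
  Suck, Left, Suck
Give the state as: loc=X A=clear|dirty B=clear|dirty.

loc=A A=clear B=clear

[1] after Suck: loc=B A=dirty B=clear
[2] after Left: loc=A A=dirty B=clear
[3] after Suck: loc=A A=clear B=clear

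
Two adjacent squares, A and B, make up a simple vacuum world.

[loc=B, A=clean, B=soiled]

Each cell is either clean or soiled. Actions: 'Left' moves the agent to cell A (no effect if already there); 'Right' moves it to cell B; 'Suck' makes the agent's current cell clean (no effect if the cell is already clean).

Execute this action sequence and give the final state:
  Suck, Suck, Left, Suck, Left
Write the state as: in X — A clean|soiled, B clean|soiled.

in A — A clean, B clean

step 1/5 (Suck): in B — A clean, B clean
step 2/5 (Suck): in B — A clean, B clean
step 3/5 (Left): in A — A clean, B clean
step 4/5 (Suck): in A — A clean, B clean
step 5/5 (Left): in A — A clean, B clean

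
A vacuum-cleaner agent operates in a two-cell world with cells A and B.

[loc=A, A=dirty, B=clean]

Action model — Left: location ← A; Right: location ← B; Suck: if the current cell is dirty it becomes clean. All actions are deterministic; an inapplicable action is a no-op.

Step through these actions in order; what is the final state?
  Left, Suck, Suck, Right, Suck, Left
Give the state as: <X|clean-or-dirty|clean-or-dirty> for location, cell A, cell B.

<A|clean|clean>

1) do Left; now <A|dirty|clean>
2) do Suck; now <A|clean|clean>
3) do Suck; now <A|clean|clean>
4) do Right; now <B|clean|clean>
5) do Suck; now <B|clean|clean>
6) do Left; now <A|clean|clean>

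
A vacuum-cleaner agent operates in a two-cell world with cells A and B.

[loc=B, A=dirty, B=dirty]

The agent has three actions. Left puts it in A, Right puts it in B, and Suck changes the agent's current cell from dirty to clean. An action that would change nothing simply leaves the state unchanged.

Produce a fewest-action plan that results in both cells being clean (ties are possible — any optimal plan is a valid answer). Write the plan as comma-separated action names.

t=1 Suck ⇒ loc=B A=dirty B=clean
t=2 Left ⇒ loc=A A=dirty B=clean
t=3 Suck ⇒ loc=A A=clean B=clean
min 3: Suck B + move + Suck A

Suck, Left, Suck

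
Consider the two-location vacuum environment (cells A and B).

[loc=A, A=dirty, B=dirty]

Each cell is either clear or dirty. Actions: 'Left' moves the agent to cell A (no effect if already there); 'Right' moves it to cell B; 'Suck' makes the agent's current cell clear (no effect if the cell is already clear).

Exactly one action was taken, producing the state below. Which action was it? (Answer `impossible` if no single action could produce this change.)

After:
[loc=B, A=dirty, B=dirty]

Right

try  Left: in A — A dirty, B dirty
try Right: in B — A dirty, B dirty  ← match
try  Suck: in A — A clear, B dirty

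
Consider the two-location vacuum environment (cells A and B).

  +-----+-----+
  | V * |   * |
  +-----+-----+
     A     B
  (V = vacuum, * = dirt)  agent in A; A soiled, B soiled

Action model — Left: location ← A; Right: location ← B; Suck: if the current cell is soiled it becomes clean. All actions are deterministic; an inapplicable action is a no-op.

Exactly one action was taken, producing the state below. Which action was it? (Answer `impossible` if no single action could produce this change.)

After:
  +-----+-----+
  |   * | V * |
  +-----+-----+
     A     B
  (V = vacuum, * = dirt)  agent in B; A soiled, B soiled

try  Left: (A; A:soiled, B:soiled)
try Right: (B; A:soiled, B:soiled)  ← match
try  Suck: (A; A:clean, B:soiled)

Right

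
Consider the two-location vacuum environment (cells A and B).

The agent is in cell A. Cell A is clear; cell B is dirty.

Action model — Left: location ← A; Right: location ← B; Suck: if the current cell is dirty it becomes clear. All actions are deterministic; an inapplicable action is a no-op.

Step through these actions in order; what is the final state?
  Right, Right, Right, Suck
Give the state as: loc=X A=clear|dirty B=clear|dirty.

1) do Right; now loc=B A=clear B=dirty
2) do Right; now loc=B A=clear B=dirty
3) do Right; now loc=B A=clear B=dirty
4) do Suck; now loc=B A=clear B=clear

loc=B A=clear B=clear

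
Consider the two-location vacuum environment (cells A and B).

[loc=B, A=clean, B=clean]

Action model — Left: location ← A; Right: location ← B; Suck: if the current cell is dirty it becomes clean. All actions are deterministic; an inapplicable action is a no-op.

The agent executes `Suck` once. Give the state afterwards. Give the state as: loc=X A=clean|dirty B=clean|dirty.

loc=B A=clean B=clean

start: loc=B A=clean B=clean
step 1/1 (Suck): loc=B A=clean B=clean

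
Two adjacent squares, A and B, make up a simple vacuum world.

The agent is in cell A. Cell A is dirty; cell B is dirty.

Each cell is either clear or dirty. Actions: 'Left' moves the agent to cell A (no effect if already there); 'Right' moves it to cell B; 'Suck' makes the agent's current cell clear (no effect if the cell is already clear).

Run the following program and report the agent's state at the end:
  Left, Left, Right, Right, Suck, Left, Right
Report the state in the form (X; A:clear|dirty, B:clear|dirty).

Left (#1): (A; A:dirty, B:dirty)
Left (#2): (A; A:dirty, B:dirty)
Right (#3): (B; A:dirty, B:dirty)
Right (#4): (B; A:dirty, B:dirty)
Suck (#5): (B; A:dirty, B:clear)
Left (#6): (A; A:dirty, B:clear)
Right (#7): (B; A:dirty, B:clear)

(B; A:dirty, B:clear)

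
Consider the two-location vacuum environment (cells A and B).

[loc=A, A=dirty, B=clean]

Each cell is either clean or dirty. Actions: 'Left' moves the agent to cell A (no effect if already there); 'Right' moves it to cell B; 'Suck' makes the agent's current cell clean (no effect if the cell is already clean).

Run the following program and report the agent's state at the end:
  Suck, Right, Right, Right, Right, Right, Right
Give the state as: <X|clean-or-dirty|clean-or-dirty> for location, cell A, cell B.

1. Suck → <A|clean|clean>
2. Right → <B|clean|clean>
3. Right → <B|clean|clean>
4. Right → <B|clean|clean>
5. Right → <B|clean|clean>
6. Right → <B|clean|clean>
7. Right → <B|clean|clean>

<B|clean|clean>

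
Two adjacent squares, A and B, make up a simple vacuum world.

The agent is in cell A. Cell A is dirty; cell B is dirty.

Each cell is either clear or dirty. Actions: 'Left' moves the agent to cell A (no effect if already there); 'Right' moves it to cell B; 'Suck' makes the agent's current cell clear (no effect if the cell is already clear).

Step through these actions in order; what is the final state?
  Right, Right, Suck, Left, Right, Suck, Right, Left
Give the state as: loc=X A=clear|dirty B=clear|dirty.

Right (#1): loc=B A=dirty B=dirty
Right (#2): loc=B A=dirty B=dirty
Suck (#3): loc=B A=dirty B=clear
Left (#4): loc=A A=dirty B=clear
Right (#5): loc=B A=dirty B=clear
Suck (#6): loc=B A=dirty B=clear
Right (#7): loc=B A=dirty B=clear
Left (#8): loc=A A=dirty B=clear

loc=A A=dirty B=clear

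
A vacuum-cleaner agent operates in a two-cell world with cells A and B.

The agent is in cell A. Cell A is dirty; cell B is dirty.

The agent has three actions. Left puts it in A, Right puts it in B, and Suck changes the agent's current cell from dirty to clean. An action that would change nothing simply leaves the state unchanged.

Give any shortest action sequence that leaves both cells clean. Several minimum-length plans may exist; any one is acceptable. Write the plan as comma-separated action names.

Suck, Right, Suck

[1] after Suck: <A|clean|dirty>
[2] after Right: <B|clean|dirty>
[3] after Suck: <B|clean|clean>
min 3: Suck A + move + Suck B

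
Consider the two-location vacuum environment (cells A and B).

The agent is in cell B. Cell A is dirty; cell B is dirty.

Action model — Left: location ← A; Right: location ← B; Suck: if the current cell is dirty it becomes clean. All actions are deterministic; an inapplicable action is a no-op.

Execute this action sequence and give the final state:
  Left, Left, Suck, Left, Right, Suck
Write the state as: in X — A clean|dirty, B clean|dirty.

in B — A clean, B clean

1) do Left; now in A — A dirty, B dirty
2) do Left; now in A — A dirty, B dirty
3) do Suck; now in A — A clean, B dirty
4) do Left; now in A — A clean, B dirty
5) do Right; now in B — A clean, B dirty
6) do Suck; now in B — A clean, B clean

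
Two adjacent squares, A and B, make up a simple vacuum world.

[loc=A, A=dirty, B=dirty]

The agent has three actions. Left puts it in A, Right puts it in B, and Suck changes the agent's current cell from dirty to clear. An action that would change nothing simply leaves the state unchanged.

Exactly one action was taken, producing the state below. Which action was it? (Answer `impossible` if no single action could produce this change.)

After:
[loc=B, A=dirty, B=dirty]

Right

try  Left: <A|dirty|dirty>
try Right: <B|dirty|dirty>  ← match
try  Suck: <A|clear|dirty>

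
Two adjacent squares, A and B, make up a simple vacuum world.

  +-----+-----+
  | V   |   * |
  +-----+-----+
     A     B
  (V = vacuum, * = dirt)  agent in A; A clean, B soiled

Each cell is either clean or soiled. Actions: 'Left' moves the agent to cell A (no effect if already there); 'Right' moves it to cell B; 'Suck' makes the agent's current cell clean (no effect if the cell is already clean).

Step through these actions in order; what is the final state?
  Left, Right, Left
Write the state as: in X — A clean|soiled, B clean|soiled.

t=1 Left ⇒ in A — A clean, B soiled
t=2 Right ⇒ in B — A clean, B soiled
t=3 Left ⇒ in A — A clean, B soiled

in A — A clean, B soiled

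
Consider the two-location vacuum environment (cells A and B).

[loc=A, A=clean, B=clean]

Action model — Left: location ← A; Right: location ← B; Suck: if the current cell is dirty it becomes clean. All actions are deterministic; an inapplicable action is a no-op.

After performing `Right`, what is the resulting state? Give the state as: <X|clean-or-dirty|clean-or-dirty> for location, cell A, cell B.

<B|clean|clean>

start: <A|clean|clean>
1. Right → <B|clean|clean>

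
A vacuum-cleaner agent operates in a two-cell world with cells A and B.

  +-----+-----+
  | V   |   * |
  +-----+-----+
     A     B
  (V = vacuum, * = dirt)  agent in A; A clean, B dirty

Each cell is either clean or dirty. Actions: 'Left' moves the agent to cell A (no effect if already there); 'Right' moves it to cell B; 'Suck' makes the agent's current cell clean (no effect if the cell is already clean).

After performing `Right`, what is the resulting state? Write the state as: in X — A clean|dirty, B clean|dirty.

in B — A clean, B dirty

start: in A — A clean, B dirty
1) do Right; now in B — A clean, B dirty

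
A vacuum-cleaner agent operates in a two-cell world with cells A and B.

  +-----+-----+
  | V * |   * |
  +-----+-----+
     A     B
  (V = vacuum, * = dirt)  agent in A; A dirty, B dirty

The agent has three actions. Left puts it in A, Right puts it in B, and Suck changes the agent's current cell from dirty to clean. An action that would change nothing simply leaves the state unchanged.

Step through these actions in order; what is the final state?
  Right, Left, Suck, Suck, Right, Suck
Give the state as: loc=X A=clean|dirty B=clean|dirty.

t=1 Right ⇒ loc=B A=dirty B=dirty
t=2 Left ⇒ loc=A A=dirty B=dirty
t=3 Suck ⇒ loc=A A=clean B=dirty
t=4 Suck ⇒ loc=A A=clean B=dirty
t=5 Right ⇒ loc=B A=clean B=dirty
t=6 Suck ⇒ loc=B A=clean B=clean

loc=B A=clean B=clean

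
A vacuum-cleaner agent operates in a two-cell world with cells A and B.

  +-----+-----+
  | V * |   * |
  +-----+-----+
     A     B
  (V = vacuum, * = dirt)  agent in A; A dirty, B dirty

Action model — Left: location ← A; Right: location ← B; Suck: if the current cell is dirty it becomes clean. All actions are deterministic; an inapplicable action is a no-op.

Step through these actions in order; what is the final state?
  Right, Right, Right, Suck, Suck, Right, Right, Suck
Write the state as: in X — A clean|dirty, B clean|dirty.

step 1/8 (Right): in B — A dirty, B dirty
step 2/8 (Right): in B — A dirty, B dirty
step 3/8 (Right): in B — A dirty, B dirty
step 4/8 (Suck): in B — A dirty, B clean
step 5/8 (Suck): in B — A dirty, B clean
step 6/8 (Right): in B — A dirty, B clean
step 7/8 (Right): in B — A dirty, B clean
step 8/8 (Suck): in B — A dirty, B clean

in B — A dirty, B clean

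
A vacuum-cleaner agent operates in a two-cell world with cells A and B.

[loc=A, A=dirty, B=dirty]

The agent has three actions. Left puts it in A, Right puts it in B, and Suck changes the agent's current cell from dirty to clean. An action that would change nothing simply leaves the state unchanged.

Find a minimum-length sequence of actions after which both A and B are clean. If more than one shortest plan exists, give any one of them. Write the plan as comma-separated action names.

Suck, Right, Suck

Suck (#1): (A; A:clean, B:dirty)
Right (#2): (B; A:clean, B:dirty)
Suck (#3): (B; A:clean, B:clean)
min 3: Suck A + move + Suck B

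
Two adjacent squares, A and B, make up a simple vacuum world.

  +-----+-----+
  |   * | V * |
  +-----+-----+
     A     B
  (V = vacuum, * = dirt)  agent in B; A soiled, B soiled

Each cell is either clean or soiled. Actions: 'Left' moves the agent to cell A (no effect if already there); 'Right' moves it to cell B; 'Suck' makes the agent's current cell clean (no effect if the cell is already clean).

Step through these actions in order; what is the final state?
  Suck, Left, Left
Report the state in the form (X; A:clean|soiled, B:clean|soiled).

[1] after Suck: (B; A:soiled, B:clean)
[2] after Left: (A; A:soiled, B:clean)
[3] after Left: (A; A:soiled, B:clean)

(A; A:soiled, B:clean)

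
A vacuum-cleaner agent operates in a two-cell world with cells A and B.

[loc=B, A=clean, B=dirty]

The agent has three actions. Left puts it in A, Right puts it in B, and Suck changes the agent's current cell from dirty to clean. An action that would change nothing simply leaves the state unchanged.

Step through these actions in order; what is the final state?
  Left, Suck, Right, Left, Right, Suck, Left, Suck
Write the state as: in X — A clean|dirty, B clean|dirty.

[1] after Left: in A — A clean, B dirty
[2] after Suck: in A — A clean, B dirty
[3] after Right: in B — A clean, B dirty
[4] after Left: in A — A clean, B dirty
[5] after Right: in B — A clean, B dirty
[6] after Suck: in B — A clean, B clean
[7] after Left: in A — A clean, B clean
[8] after Suck: in A — A clean, B clean

in A — A clean, B clean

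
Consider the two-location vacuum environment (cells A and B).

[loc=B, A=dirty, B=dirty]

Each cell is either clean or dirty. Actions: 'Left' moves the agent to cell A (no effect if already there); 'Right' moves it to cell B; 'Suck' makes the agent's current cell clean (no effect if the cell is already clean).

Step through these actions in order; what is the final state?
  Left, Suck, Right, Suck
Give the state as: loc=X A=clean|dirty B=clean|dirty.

[1] after Left: loc=A A=dirty B=dirty
[2] after Suck: loc=A A=clean B=dirty
[3] after Right: loc=B A=clean B=dirty
[4] after Suck: loc=B A=clean B=clean

loc=B A=clean B=clean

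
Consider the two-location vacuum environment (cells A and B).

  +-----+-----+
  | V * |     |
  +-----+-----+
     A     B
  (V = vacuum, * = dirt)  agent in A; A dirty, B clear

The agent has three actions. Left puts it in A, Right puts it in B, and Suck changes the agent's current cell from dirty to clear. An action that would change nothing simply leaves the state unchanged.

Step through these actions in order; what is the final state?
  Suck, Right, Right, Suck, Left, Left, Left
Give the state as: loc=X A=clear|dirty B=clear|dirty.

loc=A A=clear B=clear

Suck (#1): loc=A A=clear B=clear
Right (#2): loc=B A=clear B=clear
Right (#3): loc=B A=clear B=clear
Suck (#4): loc=B A=clear B=clear
Left (#5): loc=A A=clear B=clear
Left (#6): loc=A A=clear B=clear
Left (#7): loc=A A=clear B=clear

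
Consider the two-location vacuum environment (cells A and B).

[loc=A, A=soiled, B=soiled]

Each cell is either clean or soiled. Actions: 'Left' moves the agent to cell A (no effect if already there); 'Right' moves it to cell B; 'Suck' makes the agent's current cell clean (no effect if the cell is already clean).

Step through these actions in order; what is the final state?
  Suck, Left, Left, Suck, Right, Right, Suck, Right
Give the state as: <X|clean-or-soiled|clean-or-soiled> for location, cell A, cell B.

<B|clean|clean>

1. Suck → <A|clean|soiled>
2. Left → <A|clean|soiled>
3. Left → <A|clean|soiled>
4. Suck → <A|clean|soiled>
5. Right → <B|clean|soiled>
6. Right → <B|clean|soiled>
7. Suck → <B|clean|clean>
8. Right → <B|clean|clean>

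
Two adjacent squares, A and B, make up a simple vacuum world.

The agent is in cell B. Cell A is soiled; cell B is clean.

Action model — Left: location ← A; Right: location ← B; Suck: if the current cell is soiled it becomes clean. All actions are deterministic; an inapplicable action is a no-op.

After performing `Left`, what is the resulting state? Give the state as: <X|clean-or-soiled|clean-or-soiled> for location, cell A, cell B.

<A|soiled|clean>

start: <B|soiled|clean>
step 1/1 (Left): <A|soiled|clean>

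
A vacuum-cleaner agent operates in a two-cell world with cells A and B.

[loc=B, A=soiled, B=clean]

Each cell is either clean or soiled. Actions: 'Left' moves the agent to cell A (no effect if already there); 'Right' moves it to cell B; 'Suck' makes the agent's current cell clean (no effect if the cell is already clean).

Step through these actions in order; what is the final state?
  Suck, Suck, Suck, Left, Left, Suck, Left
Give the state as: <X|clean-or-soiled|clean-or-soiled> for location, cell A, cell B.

<A|clean|clean>

1) do Suck; now <B|soiled|clean>
2) do Suck; now <B|soiled|clean>
3) do Suck; now <B|soiled|clean>
4) do Left; now <A|soiled|clean>
5) do Left; now <A|soiled|clean>
6) do Suck; now <A|clean|clean>
7) do Left; now <A|clean|clean>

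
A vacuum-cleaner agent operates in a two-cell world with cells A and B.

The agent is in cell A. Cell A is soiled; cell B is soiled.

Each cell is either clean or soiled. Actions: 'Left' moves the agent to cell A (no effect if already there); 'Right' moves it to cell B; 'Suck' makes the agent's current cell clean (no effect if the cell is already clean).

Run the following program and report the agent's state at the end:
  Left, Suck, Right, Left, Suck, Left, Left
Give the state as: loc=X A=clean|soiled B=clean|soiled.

step 1/7 (Left): loc=A A=soiled B=soiled
step 2/7 (Suck): loc=A A=clean B=soiled
step 3/7 (Right): loc=B A=clean B=soiled
step 4/7 (Left): loc=A A=clean B=soiled
step 5/7 (Suck): loc=A A=clean B=soiled
step 6/7 (Left): loc=A A=clean B=soiled
step 7/7 (Left): loc=A A=clean B=soiled

loc=A A=clean B=soiled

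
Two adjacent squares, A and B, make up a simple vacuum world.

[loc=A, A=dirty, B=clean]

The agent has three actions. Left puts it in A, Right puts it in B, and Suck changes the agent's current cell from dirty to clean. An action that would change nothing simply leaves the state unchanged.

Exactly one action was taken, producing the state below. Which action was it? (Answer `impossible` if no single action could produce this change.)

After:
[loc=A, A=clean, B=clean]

try  Left: in A — A dirty, B clean
try Right: in B — A dirty, B clean
try  Suck: in A — A clean, B clean  ← match

Suck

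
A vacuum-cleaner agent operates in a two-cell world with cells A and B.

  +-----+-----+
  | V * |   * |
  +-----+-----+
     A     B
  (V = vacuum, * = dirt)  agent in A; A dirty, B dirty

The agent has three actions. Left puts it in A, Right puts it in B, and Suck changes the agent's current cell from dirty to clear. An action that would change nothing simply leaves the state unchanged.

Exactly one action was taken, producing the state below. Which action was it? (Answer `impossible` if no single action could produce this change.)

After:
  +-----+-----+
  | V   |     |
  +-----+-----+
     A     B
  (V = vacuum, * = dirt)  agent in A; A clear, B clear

impossible

try  Left: <A|dirty|dirty>
try Right: <B|dirty|dirty>
try  Suck: <A|clear|dirty>
no single action produces the after-state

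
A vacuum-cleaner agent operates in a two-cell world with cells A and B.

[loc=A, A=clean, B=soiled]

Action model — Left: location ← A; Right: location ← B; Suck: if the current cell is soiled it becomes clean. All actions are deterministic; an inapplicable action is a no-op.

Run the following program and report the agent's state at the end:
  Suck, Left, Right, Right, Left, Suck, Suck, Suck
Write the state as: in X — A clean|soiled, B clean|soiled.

in A — A clean, B soiled

[1] after Suck: in A — A clean, B soiled
[2] after Left: in A — A clean, B soiled
[3] after Right: in B — A clean, B soiled
[4] after Right: in B — A clean, B soiled
[5] after Left: in A — A clean, B soiled
[6] after Suck: in A — A clean, B soiled
[7] after Suck: in A — A clean, B soiled
[8] after Suck: in A — A clean, B soiled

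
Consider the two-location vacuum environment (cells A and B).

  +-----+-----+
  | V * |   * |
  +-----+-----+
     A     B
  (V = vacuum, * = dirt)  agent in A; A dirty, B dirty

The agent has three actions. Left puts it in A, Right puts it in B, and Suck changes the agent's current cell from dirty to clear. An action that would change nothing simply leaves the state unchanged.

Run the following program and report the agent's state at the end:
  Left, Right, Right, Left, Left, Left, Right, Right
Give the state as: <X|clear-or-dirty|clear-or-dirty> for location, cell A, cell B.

<B|dirty|dirty>

[1] after Left: <A|dirty|dirty>
[2] after Right: <B|dirty|dirty>
[3] after Right: <B|dirty|dirty>
[4] after Left: <A|dirty|dirty>
[5] after Left: <A|dirty|dirty>
[6] after Left: <A|dirty|dirty>
[7] after Right: <B|dirty|dirty>
[8] after Right: <B|dirty|dirty>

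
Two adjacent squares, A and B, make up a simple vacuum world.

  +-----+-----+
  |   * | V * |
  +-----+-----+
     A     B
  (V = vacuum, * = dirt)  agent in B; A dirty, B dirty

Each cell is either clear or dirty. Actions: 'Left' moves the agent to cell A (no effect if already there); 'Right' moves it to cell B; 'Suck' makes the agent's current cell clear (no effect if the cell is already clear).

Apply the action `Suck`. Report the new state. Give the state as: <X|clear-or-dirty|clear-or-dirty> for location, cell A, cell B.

start: <B|dirty|dirty>
t=1 Suck ⇒ <B|dirty|clear>

<B|dirty|clear>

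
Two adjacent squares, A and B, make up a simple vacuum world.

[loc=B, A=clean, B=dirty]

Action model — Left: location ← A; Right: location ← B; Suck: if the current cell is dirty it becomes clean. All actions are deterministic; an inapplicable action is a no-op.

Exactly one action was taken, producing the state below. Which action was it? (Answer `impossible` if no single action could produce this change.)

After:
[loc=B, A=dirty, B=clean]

impossible

try  Left: in A — A clean, B dirty
try Right: in B — A clean, B dirty
try  Suck: in B — A clean, B clean
no single action produces the after-state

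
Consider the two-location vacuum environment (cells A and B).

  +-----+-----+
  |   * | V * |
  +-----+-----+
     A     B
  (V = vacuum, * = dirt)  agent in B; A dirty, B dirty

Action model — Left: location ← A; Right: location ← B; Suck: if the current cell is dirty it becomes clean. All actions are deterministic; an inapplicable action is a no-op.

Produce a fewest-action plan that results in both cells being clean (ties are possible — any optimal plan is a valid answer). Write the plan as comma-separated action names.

Suck, Left, Suck

1. Suck → <B|dirty|clean>
2. Left → <A|dirty|clean>
3. Suck → <A|clean|clean>
min 3: Suck B + move + Suck A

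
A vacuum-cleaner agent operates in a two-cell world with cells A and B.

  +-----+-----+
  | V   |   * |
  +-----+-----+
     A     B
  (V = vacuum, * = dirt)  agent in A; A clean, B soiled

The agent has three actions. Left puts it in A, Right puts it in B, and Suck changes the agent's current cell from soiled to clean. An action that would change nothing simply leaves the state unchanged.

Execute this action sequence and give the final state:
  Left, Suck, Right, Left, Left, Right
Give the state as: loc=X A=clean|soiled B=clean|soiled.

loc=B A=clean B=soiled

1) do Left; now loc=A A=clean B=soiled
2) do Suck; now loc=A A=clean B=soiled
3) do Right; now loc=B A=clean B=soiled
4) do Left; now loc=A A=clean B=soiled
5) do Left; now loc=A A=clean B=soiled
6) do Right; now loc=B A=clean B=soiled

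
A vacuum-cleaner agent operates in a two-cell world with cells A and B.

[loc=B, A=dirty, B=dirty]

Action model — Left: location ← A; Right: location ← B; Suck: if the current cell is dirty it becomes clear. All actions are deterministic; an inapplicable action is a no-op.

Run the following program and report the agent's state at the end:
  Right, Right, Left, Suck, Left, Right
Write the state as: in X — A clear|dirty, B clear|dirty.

[1] after Right: in B — A dirty, B dirty
[2] after Right: in B — A dirty, B dirty
[3] after Left: in A — A dirty, B dirty
[4] after Suck: in A — A clear, B dirty
[5] after Left: in A — A clear, B dirty
[6] after Right: in B — A clear, B dirty

in B — A clear, B dirty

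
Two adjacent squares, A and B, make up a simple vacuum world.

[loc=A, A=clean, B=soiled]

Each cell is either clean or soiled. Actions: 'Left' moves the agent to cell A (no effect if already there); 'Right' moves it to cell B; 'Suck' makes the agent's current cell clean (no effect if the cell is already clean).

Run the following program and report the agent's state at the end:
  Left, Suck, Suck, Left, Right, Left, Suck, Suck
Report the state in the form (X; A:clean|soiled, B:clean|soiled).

(A; A:clean, B:soiled)

t=1 Left ⇒ (A; A:clean, B:soiled)
t=2 Suck ⇒ (A; A:clean, B:soiled)
t=3 Suck ⇒ (A; A:clean, B:soiled)
t=4 Left ⇒ (A; A:clean, B:soiled)
t=5 Right ⇒ (B; A:clean, B:soiled)
t=6 Left ⇒ (A; A:clean, B:soiled)
t=7 Suck ⇒ (A; A:clean, B:soiled)
t=8 Suck ⇒ (A; A:clean, B:soiled)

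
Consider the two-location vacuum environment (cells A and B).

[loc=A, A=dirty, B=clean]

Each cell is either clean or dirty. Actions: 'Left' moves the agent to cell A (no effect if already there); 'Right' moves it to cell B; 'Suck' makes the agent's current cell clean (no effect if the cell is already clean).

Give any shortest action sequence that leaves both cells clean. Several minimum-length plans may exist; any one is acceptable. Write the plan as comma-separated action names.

1. Suck → in A — A clean, B clean
min 1: A is dirty, one Suck

Suck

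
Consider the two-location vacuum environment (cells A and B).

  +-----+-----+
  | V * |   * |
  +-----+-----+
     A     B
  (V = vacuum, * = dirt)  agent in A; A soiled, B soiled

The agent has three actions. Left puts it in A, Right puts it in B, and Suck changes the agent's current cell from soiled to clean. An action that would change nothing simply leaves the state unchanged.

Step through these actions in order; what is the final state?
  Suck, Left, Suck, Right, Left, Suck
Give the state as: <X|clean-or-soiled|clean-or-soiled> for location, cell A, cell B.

t=1 Suck ⇒ <A|clean|soiled>
t=2 Left ⇒ <A|clean|soiled>
t=3 Suck ⇒ <A|clean|soiled>
t=4 Right ⇒ <B|clean|soiled>
t=5 Left ⇒ <A|clean|soiled>
t=6 Suck ⇒ <A|clean|soiled>

<A|clean|soiled>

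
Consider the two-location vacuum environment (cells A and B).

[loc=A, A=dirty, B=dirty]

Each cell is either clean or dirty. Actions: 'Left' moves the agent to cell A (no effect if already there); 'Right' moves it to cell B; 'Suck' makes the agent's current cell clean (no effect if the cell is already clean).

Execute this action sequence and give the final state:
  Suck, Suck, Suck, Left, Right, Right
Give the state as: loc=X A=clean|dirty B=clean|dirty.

loc=B A=clean B=dirty

Suck (#1): loc=A A=clean B=dirty
Suck (#2): loc=A A=clean B=dirty
Suck (#3): loc=A A=clean B=dirty
Left (#4): loc=A A=clean B=dirty
Right (#5): loc=B A=clean B=dirty
Right (#6): loc=B A=clean B=dirty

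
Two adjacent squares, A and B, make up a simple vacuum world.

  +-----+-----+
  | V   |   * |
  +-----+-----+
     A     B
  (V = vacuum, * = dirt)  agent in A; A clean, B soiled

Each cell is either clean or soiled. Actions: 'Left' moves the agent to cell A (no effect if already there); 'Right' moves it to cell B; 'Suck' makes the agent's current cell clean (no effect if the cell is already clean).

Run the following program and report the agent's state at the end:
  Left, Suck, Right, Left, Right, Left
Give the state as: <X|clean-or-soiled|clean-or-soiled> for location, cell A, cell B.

1) do Left; now <A|clean|soiled>
2) do Suck; now <A|clean|soiled>
3) do Right; now <B|clean|soiled>
4) do Left; now <A|clean|soiled>
5) do Right; now <B|clean|soiled>
6) do Left; now <A|clean|soiled>

<A|clean|soiled>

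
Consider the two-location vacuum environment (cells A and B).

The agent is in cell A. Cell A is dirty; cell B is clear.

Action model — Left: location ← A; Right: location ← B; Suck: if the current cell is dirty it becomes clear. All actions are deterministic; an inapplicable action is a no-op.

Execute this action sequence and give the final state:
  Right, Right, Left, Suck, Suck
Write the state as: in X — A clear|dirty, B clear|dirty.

in A — A clear, B clear

t=1 Right ⇒ in B — A dirty, B clear
t=2 Right ⇒ in B — A dirty, B clear
t=3 Left ⇒ in A — A dirty, B clear
t=4 Suck ⇒ in A — A clear, B clear
t=5 Suck ⇒ in A — A clear, B clear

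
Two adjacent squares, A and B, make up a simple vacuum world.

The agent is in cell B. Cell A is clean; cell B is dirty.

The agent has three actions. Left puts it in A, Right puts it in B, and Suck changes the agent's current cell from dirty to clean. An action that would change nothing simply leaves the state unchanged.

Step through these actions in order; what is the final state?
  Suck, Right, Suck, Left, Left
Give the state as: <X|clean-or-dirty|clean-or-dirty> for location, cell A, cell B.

step 1/5 (Suck): <B|clean|clean>
step 2/5 (Right): <B|clean|clean>
step 3/5 (Suck): <B|clean|clean>
step 4/5 (Left): <A|clean|clean>
step 5/5 (Left): <A|clean|clean>

<A|clean|clean>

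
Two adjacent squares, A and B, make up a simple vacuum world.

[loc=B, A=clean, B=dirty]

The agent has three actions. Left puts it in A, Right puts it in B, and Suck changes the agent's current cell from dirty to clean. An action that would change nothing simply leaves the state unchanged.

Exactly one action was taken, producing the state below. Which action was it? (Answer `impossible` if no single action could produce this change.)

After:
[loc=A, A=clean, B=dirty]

try  Left: <A|clean|dirty>  ← match
try Right: <B|clean|dirty>
try  Suck: <B|clean|clean>

Left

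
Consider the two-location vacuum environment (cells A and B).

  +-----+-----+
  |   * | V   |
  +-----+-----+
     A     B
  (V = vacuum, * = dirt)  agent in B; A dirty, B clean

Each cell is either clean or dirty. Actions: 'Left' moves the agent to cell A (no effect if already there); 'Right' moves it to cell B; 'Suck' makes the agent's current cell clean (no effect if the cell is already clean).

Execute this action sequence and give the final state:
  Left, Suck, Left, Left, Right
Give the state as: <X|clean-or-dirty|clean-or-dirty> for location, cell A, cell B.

1. Left → <A|dirty|clean>
2. Suck → <A|clean|clean>
3. Left → <A|clean|clean>
4. Left → <A|clean|clean>
5. Right → <B|clean|clean>

<B|clean|clean>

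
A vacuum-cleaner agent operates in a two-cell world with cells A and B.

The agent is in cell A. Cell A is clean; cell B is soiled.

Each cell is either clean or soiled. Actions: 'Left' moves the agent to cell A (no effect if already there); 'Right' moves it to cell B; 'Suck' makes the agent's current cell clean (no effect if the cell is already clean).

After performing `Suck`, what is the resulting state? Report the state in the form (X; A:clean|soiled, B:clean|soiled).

(A; A:clean, B:soiled)

start: (A; A:clean, B:soiled)
step 1/1 (Suck): (A; A:clean, B:soiled)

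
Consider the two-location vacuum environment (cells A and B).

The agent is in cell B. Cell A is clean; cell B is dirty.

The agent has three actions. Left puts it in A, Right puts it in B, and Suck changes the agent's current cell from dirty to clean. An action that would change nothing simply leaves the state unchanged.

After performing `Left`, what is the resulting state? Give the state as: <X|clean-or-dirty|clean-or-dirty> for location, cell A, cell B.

<A|clean|dirty>

start: <B|clean|dirty>
step 1/1 (Left): <A|clean|dirty>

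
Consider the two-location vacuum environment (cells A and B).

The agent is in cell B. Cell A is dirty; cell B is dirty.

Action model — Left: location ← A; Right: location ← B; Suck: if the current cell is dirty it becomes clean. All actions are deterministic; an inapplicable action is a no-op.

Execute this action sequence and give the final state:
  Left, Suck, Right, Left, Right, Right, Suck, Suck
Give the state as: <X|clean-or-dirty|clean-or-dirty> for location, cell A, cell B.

step 1/8 (Left): <A|dirty|dirty>
step 2/8 (Suck): <A|clean|dirty>
step 3/8 (Right): <B|clean|dirty>
step 4/8 (Left): <A|clean|dirty>
step 5/8 (Right): <B|clean|dirty>
step 6/8 (Right): <B|clean|dirty>
step 7/8 (Suck): <B|clean|clean>
step 8/8 (Suck): <B|clean|clean>

<B|clean|clean>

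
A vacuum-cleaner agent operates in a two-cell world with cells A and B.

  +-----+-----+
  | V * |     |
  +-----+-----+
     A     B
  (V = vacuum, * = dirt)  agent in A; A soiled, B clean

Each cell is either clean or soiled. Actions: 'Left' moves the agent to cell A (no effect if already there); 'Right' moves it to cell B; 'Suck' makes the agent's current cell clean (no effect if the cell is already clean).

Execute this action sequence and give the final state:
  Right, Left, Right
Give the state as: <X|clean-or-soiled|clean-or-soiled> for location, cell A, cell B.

[1] after Right: <B|soiled|clean>
[2] after Left: <A|soiled|clean>
[3] after Right: <B|soiled|clean>

<B|soiled|clean>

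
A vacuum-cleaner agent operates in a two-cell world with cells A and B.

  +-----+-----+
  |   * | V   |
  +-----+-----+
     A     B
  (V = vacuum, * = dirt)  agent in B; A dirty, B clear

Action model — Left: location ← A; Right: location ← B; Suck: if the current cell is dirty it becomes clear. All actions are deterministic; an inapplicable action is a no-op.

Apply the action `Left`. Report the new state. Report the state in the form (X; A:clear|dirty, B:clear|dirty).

(A; A:dirty, B:clear)

start: (B; A:dirty, B:clear)
1. Left → (A; A:dirty, B:clear)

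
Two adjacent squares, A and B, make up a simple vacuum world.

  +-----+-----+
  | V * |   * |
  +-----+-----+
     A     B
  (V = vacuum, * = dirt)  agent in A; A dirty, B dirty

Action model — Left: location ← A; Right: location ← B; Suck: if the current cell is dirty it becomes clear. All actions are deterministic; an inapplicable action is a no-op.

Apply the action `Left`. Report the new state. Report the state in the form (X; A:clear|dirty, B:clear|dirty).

start: (A; A:dirty, B:dirty)
1. Left → (A; A:dirty, B:dirty)

(A; A:dirty, B:dirty)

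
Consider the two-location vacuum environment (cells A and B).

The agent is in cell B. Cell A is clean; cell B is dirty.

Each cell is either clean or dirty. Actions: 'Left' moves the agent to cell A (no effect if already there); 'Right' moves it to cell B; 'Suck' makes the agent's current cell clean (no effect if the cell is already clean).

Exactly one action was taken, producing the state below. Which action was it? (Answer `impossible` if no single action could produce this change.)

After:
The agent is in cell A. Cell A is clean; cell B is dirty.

Left

try  Left: in A — A clean, B dirty  ← match
try Right: in B — A clean, B dirty
try  Suck: in B — A clean, B clean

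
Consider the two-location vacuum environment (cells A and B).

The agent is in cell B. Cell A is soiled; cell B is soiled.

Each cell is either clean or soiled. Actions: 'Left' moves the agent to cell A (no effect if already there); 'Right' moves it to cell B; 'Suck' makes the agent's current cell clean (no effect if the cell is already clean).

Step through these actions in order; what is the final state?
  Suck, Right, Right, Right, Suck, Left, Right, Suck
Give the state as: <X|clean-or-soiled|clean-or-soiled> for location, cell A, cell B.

Suck (#1): <B|soiled|clean>
Right (#2): <B|soiled|clean>
Right (#3): <B|soiled|clean>
Right (#4): <B|soiled|clean>
Suck (#5): <B|soiled|clean>
Left (#6): <A|soiled|clean>
Right (#7): <B|soiled|clean>
Suck (#8): <B|soiled|clean>

<B|soiled|clean>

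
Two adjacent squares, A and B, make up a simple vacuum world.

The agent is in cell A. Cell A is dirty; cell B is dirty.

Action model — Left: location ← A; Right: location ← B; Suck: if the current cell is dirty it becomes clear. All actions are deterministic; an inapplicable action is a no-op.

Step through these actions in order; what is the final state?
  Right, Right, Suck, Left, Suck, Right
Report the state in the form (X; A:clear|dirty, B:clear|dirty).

(B; A:clear, B:clear)

1. Right → (B; A:dirty, B:dirty)
2. Right → (B; A:dirty, B:dirty)
3. Suck → (B; A:dirty, B:clear)
4. Left → (A; A:dirty, B:clear)
5. Suck → (A; A:clear, B:clear)
6. Right → (B; A:clear, B:clear)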